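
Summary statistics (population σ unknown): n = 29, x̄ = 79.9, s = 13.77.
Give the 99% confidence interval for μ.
(72.83, 86.97)

t-interval (σ unknown):
df = n - 1 = 28
t* = 2.763 for 99% confidence

Margin of error = t* · s/√n = 2.763 · 13.77/√29 = 7.07

CI: (72.83, 86.97)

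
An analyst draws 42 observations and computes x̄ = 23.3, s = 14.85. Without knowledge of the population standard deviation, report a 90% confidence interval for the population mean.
(19.44, 27.16)

t-interval (σ unknown):
df = n - 1 = 41
t* = 1.683 for 90% confidence

Margin of error = t* · s/√n = 1.683 · 14.85/√42 = 3.86

CI: (19.44, 27.16)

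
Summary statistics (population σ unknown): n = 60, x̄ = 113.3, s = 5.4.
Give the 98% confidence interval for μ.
(111.63, 114.97)

t-interval (σ unknown):
df = n - 1 = 59
t* = 2.391 for 98% confidence

Margin of error = t* · s/√n = 2.391 · 5.4/√60 = 1.67

CI: (111.63, 114.97)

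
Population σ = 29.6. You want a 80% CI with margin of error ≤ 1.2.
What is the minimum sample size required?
n ≥ 1000

For margin E ≤ 1.2:
n ≥ (z* · σ / E)²
n ≥ (1.282 · 29.6 / 1.2)²
n ≥ 999.99

Minimum n = 1000 (rounding up)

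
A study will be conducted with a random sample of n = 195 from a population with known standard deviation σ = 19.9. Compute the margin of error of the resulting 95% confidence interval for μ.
Margin of error = 2.79

Margin of error = z* · σ/√n
= 1.960 · 19.9/√195
= 1.960 · 19.9/13.9642
= 2.79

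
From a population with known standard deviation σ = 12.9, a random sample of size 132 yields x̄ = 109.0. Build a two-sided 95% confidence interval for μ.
(106.80, 111.20)

z-interval (σ known):
z* = 1.960 for 95% confidence

Margin of error = z* · σ/√n = 1.960 · 12.9/√132 = 2.20

CI: (109.0 - 2.20, 109.0 + 2.20) = (106.80, 111.20)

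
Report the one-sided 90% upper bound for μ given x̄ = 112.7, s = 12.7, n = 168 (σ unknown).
μ ≤ 113.96

Upper bound (one-sided):
t* = 1.287 (one-sided for 90%)
Upper bound = x̄ + t* · s/√n = 112.7 + 1.287 · 12.7/√168 = 113.96

We are 90% confident that μ ≤ 113.96.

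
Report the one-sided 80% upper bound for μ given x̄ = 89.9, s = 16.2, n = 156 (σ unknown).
μ ≤ 90.99

Upper bound (one-sided):
t* = 0.844 (one-sided for 80%)
Upper bound = x̄ + t* · s/√n = 89.9 + 0.844 · 16.2/√156 = 90.99

We are 80% confident that μ ≤ 90.99.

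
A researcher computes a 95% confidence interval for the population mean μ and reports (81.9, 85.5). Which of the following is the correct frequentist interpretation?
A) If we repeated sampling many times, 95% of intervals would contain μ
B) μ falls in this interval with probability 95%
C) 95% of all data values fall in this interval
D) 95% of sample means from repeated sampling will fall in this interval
A

A) Correct — this is the frequentist long-run coverage interpretation.
B) Wrong — μ is fixed; the randomness lives in the interval, not in μ.
C) Wrong — a CI is about the parameter μ, not individual data values.
D) Wrong — coverage applies to intervals containing μ, not to future x̄ values.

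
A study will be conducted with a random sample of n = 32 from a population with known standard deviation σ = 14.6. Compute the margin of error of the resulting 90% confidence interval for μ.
Margin of error = 4.25

Margin of error = z* · σ/√n
= 1.645 · 14.6/√32
= 1.645 · 14.6/5.6569
= 4.25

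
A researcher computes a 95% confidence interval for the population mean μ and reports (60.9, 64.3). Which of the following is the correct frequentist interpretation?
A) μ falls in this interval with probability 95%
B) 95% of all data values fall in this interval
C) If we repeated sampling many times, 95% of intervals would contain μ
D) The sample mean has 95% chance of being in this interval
C

A) Wrong — μ is fixed; the randomness lives in the interval, not in μ.
B) Wrong — a CI is about the parameter μ, not individual data values.
C) Correct — this is the frequentist long-run coverage interpretation.
D) Wrong — x̄ is observed and sits in the interval by construction.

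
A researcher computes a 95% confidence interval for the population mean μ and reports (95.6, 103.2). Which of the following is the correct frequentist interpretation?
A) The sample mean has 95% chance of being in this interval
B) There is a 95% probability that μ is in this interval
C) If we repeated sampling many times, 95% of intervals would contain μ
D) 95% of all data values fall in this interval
C

A) Wrong — x̄ is observed and sits in the interval by construction.
B) Wrong — μ is fixed; the randomness lives in the interval, not in μ.
C) Correct — this is the frequentist long-run coverage interpretation.
D) Wrong — a CI is about the parameter μ, not individual data values.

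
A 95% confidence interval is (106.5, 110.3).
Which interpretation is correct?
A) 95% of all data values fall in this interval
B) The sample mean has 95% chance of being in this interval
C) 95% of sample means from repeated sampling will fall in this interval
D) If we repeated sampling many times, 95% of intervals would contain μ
D

A) Wrong — a CI is about the parameter μ, not individual data values.
B) Wrong — x̄ is observed and sits in the interval by construction.
C) Wrong — coverage applies to intervals containing μ, not to future x̄ values.
D) Correct — this is the frequentist long-run coverage interpretation.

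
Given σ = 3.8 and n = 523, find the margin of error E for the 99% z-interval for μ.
Margin of error = 0.43

Margin of error = z* · σ/√n
= 2.576 · 3.8/√523
= 2.576 · 3.8/22.8692
= 0.43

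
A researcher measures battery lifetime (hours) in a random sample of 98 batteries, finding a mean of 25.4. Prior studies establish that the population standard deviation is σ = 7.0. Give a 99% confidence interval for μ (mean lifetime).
(23.58, 27.22)

z-interval (σ known):
z* = 2.576 for 99% confidence

Margin of error = z* · σ/√n = 2.576 · 7.0/√98 = 1.82

CI: (25.4 - 1.82, 25.4 + 1.82) = (23.58, 27.22)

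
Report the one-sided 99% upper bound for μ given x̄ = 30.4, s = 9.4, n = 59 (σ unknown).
μ ≤ 33.33

Upper bound (one-sided):
t* = 2.392 (one-sided for 99%)
Upper bound = x̄ + t* · s/√n = 30.4 + 2.392 · 9.4/√59 = 33.33

We are 99% confident that μ ≤ 33.33.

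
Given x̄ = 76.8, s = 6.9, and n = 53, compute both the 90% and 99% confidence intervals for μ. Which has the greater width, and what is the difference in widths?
99% CI is wider by 1.89

df = 52
90% CI: t* = 1.675, (75.21, 78.39), width = 2 · t* · s/√n = 3.18
99% CI: t* = 2.674, (74.27, 79.33), width = 2 · t* · s/√n = 5.07

The 99% CI is wider by 5.07 - 3.18 = 1.89.
Higher confidence requires a wider interval.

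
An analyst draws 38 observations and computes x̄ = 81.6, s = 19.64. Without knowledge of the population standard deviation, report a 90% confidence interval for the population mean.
(76.23, 86.97)

t-interval (σ unknown):
df = n - 1 = 37
t* = 1.687 for 90% confidence

Margin of error = t* · s/√n = 1.687 · 19.64/√38 = 5.37

CI: (76.23, 86.97)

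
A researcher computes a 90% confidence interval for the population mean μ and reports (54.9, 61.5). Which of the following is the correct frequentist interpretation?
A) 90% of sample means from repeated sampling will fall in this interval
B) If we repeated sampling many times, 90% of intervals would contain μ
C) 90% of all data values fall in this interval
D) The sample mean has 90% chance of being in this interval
B

A) Wrong — coverage applies to intervals containing μ, not to future x̄ values.
B) Correct — this is the frequentist long-run coverage interpretation.
C) Wrong — a CI is about the parameter μ, not individual data values.
D) Wrong — x̄ is observed and sits in the interval by construction.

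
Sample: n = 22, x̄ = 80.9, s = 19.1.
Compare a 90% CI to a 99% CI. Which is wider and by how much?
99% CI is wider by 9.04

df = 21
90% CI: t* = 1.721, (73.89, 87.91), width = 2 · t* · s/√n = 14.02
99% CI: t* = 2.831, (69.37, 92.43), width = 2 · t* · s/√n = 23.06

The 99% CI is wider by 23.06 - 14.02 = 9.04.
Higher confidence requires a wider interval.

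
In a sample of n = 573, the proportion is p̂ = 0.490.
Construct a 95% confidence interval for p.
(0.449, 0.531)

Proportion CI:
SE = √(p̂(1-p̂)/n) = √(0.490 · 0.510 / 573) = 0.02088

z* = 1.960
Margin = z* · SE = 1.960 · 0.02088 = 0.0409

CI: 0.490 ± 0.0409 = (0.449, 0.531)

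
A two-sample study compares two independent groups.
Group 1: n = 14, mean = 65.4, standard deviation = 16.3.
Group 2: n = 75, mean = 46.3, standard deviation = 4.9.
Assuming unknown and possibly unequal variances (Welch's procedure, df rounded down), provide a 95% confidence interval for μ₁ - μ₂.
(9.61, 28.59)

Difference: x̄₁ - x̄₂ = 19.10
SE = √(s₁²/n₁ + s₂²/n₂) = √(16.3²/14 + 4.9²/75) = 4.3929
df = 13.44 → 13 (Welch–Satterthwaite, rounded down)
t* = 2.160

CI: 19.10 ± 2.160 · 4.3929 = 19.10 ± 9.49 = (9.61, 28.59)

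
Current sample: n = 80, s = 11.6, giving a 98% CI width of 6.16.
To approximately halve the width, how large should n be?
n ≈ 320

CI width ∝ 1/√n
To reduce width by factor 2, need √n to grow by 2 → need 2² = 4 times as many samples.

Current: n = 80, width = 6.16
New: n = 320, width ≈ 3.03

Width reduced by factor of 6.16/3.03 = 2.03.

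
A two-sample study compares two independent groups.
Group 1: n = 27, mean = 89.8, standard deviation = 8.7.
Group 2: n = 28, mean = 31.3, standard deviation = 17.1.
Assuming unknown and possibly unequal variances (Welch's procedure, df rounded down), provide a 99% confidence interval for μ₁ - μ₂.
(48.66, 68.34)

Difference: x̄₁ - x̄₂ = 58.50
SE = √(s₁²/n₁ + s₂²/n₂) = √(8.7²/27 + 17.1²/28) = 3.6396
df = 40.42 → 40 (Welch–Satterthwaite, rounded down)
t* = 2.704

CI: 58.50 ± 2.704 · 3.6396 = 58.50 ± 9.84 = (48.66, 68.34)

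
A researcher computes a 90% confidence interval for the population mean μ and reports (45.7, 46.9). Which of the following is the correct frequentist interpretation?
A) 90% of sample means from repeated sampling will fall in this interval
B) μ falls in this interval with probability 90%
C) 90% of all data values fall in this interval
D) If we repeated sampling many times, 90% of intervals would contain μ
D

A) Wrong — coverage applies to intervals containing μ, not to future x̄ values.
B) Wrong — μ is fixed; the randomness lives in the interval, not in μ.
C) Wrong — a CI is about the parameter μ, not individual data values.
D) Correct — this is the frequentist long-run coverage interpretation.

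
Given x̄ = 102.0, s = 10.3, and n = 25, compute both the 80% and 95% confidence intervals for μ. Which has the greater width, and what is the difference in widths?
95% CI is wider by 3.07

df = 24
80% CI: t* = 1.318, (99.28, 104.72), width = 2 · t* · s/√n = 5.43
95% CI: t* = 2.064, (97.75, 106.25), width = 2 · t* · s/√n = 8.50

The 95% CI is wider by 8.50 - 5.43 = 3.07.
Higher confidence requires a wider interval.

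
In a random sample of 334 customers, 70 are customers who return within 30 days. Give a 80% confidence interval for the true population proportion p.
(0.181, 0.238)

Proportion CI:
p̂ = 70/334 = 0.20958
SE = √(p̂(1-p̂)/n) = √(0.20958 · 0.79042 / 334) = 0.02227

z* = 1.282
Margin = z* · SE = 1.282 · 0.02227 = 0.0286

CI: 0.20958 ± 0.0286 = (0.181, 0.238)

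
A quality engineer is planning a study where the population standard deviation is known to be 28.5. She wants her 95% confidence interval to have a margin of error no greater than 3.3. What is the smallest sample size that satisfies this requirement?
n ≥ 287

For margin E ≤ 3.3:
n ≥ (z* · σ / E)²
n ≥ (1.960 · 28.5 / 3.3)²
n ≥ 286.53

Minimum n = 287 (rounding up)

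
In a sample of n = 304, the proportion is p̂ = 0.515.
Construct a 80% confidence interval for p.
(0.478, 0.552)

Proportion CI:
SE = √(p̂(1-p̂)/n) = √(0.515 · 0.485 / 304) = 0.02866

z* = 1.282
Margin = z* · SE = 1.282 · 0.02866 = 0.0367

CI: 0.515 ± 0.0367 = (0.478, 0.552)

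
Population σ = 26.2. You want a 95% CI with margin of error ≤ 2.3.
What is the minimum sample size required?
n ≥ 499

For margin E ≤ 2.3:
n ≥ (z* · σ / E)²
n ≥ (1.960 · 26.2 / 2.3)²
n ≥ 498.49

Minimum n = 499 (rounding up)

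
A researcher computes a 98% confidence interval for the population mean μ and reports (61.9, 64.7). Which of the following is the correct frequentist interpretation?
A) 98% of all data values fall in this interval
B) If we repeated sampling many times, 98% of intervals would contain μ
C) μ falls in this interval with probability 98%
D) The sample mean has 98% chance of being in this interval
B

A) Wrong — a CI is about the parameter μ, not individual data values.
B) Correct — this is the frequentist long-run coverage interpretation.
C) Wrong — μ is fixed; the randomness lives in the interval, not in μ.
D) Wrong — x̄ is observed and sits in the interval by construction.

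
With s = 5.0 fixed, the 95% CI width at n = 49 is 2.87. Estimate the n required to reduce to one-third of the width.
n ≈ 441

CI width ∝ 1/√n
To reduce width by factor 3, need √n to grow by 3 → need 3² = 9 times as many samples.

Current: n = 49, width = 2.87
New: n = 441, width ≈ 0.94

Width reduced by factor of 2.87/0.94 = 3.05.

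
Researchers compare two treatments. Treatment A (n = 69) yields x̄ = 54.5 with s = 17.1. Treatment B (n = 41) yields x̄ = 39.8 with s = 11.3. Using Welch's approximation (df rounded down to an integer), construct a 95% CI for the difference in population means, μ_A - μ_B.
(9.32, 20.08)

Difference: x̄₁ - x̄₂ = 14.70
SE = √(s₁²/n₁ + s₂²/n₂) = √(17.1²/69 + 11.3²/41) = 2.7115
df = 106.70 → 106 (Welch–Satterthwaite, rounded down)
t* = 1.983

CI: 14.70 ± 1.983 · 2.7115 = 14.70 ± 5.38 = (9.32, 20.08)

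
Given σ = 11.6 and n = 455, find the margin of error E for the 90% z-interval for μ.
Margin of error = 0.89

Margin of error = z* · σ/√n
= 1.645 · 11.6/√455
= 1.645 · 11.6/21.3307
= 0.89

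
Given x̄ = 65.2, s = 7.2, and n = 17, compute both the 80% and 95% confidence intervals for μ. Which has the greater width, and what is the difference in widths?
95% CI is wider by 2.73

df = 16
80% CI: t* = 1.337, (62.87, 67.53), width = 2 · t* · s/√n = 4.67
95% CI: t* = 2.120, (61.50, 68.90), width = 2 · t* · s/√n = 7.40

The 95% CI is wider by 7.40 - 4.67 = 2.73.
Higher confidence requires a wider interval.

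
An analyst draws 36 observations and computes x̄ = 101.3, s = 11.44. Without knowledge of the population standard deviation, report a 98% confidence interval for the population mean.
(96.65, 105.95)

t-interval (σ unknown):
df = n - 1 = 35
t* = 2.438 for 98% confidence

Margin of error = t* · s/√n = 2.438 · 11.44/√36 = 4.65

CI: (96.65, 105.95)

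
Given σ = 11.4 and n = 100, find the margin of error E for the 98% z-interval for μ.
Margin of error = 2.65

Margin of error = z* · σ/√n
= 2.326 · 11.4/√100
= 2.326 · 11.4/10.0000
= 2.65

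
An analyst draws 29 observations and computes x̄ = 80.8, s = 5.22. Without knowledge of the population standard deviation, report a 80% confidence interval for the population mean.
(79.53, 82.07)

t-interval (σ unknown):
df = n - 1 = 28
t* = 1.313 for 80% confidence

Margin of error = t* · s/√n = 1.313 · 5.22/√29 = 1.27

CI: (79.53, 82.07)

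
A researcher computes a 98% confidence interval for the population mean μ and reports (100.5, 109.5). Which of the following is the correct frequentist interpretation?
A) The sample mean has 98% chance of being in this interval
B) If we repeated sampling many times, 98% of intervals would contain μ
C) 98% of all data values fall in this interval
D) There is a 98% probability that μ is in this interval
B

A) Wrong — x̄ is observed and sits in the interval by construction.
B) Correct — this is the frequentist long-run coverage interpretation.
C) Wrong — a CI is about the parameter μ, not individual data values.
D) Wrong — μ is fixed; the randomness lives in the interval, not in μ.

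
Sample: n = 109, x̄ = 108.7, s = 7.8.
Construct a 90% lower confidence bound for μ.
μ ≥ 107.74

Lower bound (one-sided):
t* = 1.289 (one-sided for 90%)
Lower bound = x̄ - t* · s/√n = 108.7 - 1.289 · 7.8/√109 = 107.74

We are 90% confident that μ ≥ 107.74.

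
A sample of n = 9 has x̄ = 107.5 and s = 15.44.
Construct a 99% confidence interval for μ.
(90.23, 124.77)

t-interval (σ unknown):
df = n - 1 = 8
t* = 3.355 for 99% confidence

Margin of error = t* · s/√n = 3.355 · 15.44/√9 = 17.27

CI: (90.23, 124.77)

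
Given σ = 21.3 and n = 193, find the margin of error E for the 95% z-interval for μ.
Margin of error = 3.01

Margin of error = z* · σ/√n
= 1.960 · 21.3/√193
= 1.960 · 21.3/13.8924
= 3.01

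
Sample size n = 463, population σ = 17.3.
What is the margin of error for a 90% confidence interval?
Margin of error = 1.32

Margin of error = z* · σ/√n
= 1.645 · 17.3/√463
= 1.645 · 17.3/21.5174
= 1.32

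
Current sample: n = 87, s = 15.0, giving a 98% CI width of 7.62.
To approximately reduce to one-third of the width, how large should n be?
n ≈ 783

CI width ∝ 1/√n
To reduce width by factor 3, need √n to grow by 3 → need 3² = 9 times as many samples.

Current: n = 87, width = 7.62
New: n = 783, width ≈ 2.50

Width reduced by factor of 7.62/2.50 = 3.05.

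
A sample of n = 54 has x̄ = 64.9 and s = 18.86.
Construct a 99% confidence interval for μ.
(58.04, 71.76)

t-interval (σ unknown):
df = n - 1 = 53
t* = 2.672 for 99% confidence

Margin of error = t* · s/√n = 2.672 · 18.86/√54 = 6.86

CI: (58.04, 71.76)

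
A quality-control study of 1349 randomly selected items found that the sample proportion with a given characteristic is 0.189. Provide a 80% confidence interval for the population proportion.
(0.175, 0.203)

Proportion CI:
SE = √(p̂(1-p̂)/n) = √(0.189 · 0.811 / 1349) = 0.01066

z* = 1.282
Margin = z* · SE = 1.282 · 0.01066 = 0.0137

CI: 0.189 ± 0.0137 = (0.175, 0.203)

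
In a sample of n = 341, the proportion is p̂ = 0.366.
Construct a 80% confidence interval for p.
(0.333, 0.399)

Proportion CI:
SE = √(p̂(1-p̂)/n) = √(0.366 · 0.634 / 341) = 0.02609

z* = 1.282
Margin = z* · SE = 1.282 · 0.02609 = 0.0334

CI: 0.366 ± 0.0334 = (0.333, 0.399)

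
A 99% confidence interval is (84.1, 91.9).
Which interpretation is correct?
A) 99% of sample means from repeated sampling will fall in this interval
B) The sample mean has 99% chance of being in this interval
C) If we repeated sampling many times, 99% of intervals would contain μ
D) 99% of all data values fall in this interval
C

A) Wrong — coverage applies to intervals containing μ, not to future x̄ values.
B) Wrong — x̄ is observed and sits in the interval by construction.
C) Correct — this is the frequentist long-run coverage interpretation.
D) Wrong — a CI is about the parameter μ, not individual data values.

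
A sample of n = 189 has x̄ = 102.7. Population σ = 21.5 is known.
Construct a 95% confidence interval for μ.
(99.63, 105.77)

z-interval (σ known):
z* = 1.960 for 95% confidence

Margin of error = z* · σ/√n = 1.960 · 21.5/√189 = 3.07

CI: (102.7 - 3.07, 102.7 + 3.07) = (99.63, 105.77)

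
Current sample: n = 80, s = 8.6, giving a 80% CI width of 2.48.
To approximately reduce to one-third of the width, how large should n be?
n ≈ 720

CI width ∝ 1/√n
To reduce width by factor 3, need √n to grow by 3 → need 3² = 9 times as many samples.

Current: n = 80, width = 2.48
New: n = 720, width ≈ 0.82

Width reduced by factor of 2.48/0.82 = 3.02.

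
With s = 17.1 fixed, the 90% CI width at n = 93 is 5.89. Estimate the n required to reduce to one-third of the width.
n ≈ 837

CI width ∝ 1/√n
To reduce width by factor 3, need √n to grow by 3 → need 3² = 9 times as many samples.

Current: n = 93, width = 5.89
New: n = 837, width ≈ 1.95

Width reduced by factor of 5.89/1.95 = 3.02.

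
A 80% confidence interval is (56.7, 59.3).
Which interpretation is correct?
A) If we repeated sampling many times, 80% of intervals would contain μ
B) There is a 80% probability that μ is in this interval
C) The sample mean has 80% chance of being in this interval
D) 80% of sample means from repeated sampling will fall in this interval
A

A) Correct — this is the frequentist long-run coverage interpretation.
B) Wrong — μ is fixed; the randomness lives in the interval, not in μ.
C) Wrong — x̄ is observed and sits in the interval by construction.
D) Wrong — coverage applies to intervals containing μ, not to future x̄ values.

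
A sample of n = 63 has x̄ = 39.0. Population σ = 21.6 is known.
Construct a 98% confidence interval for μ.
(32.67, 45.33)

z-interval (σ known):
z* = 2.326 for 98% confidence

Margin of error = z* · σ/√n = 2.326 · 21.6/√63 = 6.33

CI: (39.0 - 6.33, 39.0 + 6.33) = (32.67, 45.33)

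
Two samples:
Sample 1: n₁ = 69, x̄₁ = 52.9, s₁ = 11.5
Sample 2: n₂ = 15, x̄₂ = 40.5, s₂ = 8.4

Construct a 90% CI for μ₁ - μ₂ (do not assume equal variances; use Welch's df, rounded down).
(8.01, 16.79)

Difference: x̄₁ - x̄₂ = 12.40
SE = √(s₁²/n₁ + s₂²/n₂) = √(11.5²/69 + 8.4²/15) = 2.5731
df = 26.82 → 26 (Welch–Satterthwaite, rounded down)
t* = 1.706

CI: 12.40 ± 1.706 · 2.5731 = 12.40 ± 4.39 = (8.01, 16.79)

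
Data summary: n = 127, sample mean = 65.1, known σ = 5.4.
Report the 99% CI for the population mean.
(63.87, 66.33)

z-interval (σ known):
z* = 2.576 for 99% confidence

Margin of error = z* · σ/√n = 2.576 · 5.4/√127 = 1.23

CI: (65.1 - 1.23, 65.1 + 1.23) = (63.87, 66.33)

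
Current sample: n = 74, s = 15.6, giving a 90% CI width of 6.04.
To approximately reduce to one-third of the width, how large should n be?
n ≈ 666

CI width ∝ 1/√n
To reduce width by factor 3, need √n to grow by 3 → need 3² = 9 times as many samples.

Current: n = 74, width = 6.04
New: n = 666, width ≈ 1.99

Width reduced by factor of 6.04/1.99 = 3.04.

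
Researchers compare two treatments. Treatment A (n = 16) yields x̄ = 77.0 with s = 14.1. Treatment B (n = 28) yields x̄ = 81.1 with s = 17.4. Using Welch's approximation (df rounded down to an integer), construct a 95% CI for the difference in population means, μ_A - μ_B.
(-13.88, 5.68)

Difference: x̄₁ - x̄₂ = -4.10
SE = √(s₁²/n₁ + s₂²/n₂) = √(14.1²/16 + 17.4²/28) = 4.8206
df = 36.93 → 36 (Welch–Satterthwaite, rounded down)
t* = 2.028

CI: -4.10 ± 2.028 · 4.8206 = -4.10 ± 9.78 = (-13.88, 5.68)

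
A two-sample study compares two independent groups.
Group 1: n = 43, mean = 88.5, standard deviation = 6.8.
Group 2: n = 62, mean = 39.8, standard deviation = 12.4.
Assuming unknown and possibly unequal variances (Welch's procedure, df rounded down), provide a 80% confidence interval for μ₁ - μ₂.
(46.27, 51.13)

Difference: x̄₁ - x̄₂ = 48.70
SE = √(s₁²/n₁ + s₂²/n₂) = √(6.8²/43 + 12.4²/62) = 1.8856
df = 98.48 → 98 (Welch–Satterthwaite, rounded down)
t* = 1.290

CI: 48.70 ± 1.290 · 1.8856 = 48.70 ± 2.43 = (46.27, 51.13)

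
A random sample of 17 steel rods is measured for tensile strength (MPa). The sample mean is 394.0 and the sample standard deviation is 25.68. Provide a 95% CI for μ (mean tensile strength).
(380.80, 407.20)

t-interval (σ unknown):
df = n - 1 = 16
t* = 2.120 for 95% confidence

Margin of error = t* · s/√n = 2.120 · 25.68/√17 = 13.20

CI: (380.80, 407.20)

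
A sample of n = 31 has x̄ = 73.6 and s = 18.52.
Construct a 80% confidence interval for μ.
(69.24, 77.96)

t-interval (σ unknown):
df = n - 1 = 30
t* = 1.310 for 80% confidence

Margin of error = t* · s/√n = 1.310 · 18.52/√31 = 4.36

CI: (69.24, 77.96)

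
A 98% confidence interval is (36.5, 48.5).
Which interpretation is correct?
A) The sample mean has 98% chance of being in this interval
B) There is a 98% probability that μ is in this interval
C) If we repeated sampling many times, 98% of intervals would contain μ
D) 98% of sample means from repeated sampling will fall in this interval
C

A) Wrong — x̄ is observed and sits in the interval by construction.
B) Wrong — μ is fixed; the randomness lives in the interval, not in μ.
C) Correct — this is the frequentist long-run coverage interpretation.
D) Wrong — coverage applies to intervals containing μ, not to future x̄ values.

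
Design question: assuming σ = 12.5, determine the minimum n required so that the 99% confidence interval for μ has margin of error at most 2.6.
n ≥ 154

For margin E ≤ 2.6:
n ≥ (z* · σ / E)²
n ≥ (2.576 · 12.5 / 2.6)²
n ≥ 153.38

Minimum n = 154 (rounding up)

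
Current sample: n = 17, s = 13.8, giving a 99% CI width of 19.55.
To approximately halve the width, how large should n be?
n ≈ 68

CI width ∝ 1/√n
To reduce width by factor 2, need √n to grow by 2 → need 2² = 4 times as many samples.

Current: n = 17, width = 19.55
New: n = 68, width ≈ 8.87

Width reduced by factor of 19.55/8.87 = 2.20.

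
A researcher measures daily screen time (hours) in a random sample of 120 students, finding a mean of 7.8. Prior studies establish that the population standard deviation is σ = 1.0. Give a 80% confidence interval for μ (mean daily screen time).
(7.68, 7.92)

z-interval (σ known):
z* = 1.282 for 80% confidence

Margin of error = z* · σ/√n = 1.282 · 1.0/√120 = 0.12

CI: (7.8 - 0.12, 7.8 + 0.12) = (7.68, 7.92)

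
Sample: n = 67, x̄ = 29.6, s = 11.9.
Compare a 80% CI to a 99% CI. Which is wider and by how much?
99% CI is wider by 3.94

df = 66
80% CI: t* = 1.295, (27.72, 31.48), width = 2 · t* · s/√n = 3.77
99% CI: t* = 2.652, (25.74, 33.46), width = 2 · t* · s/√n = 7.71

The 99% CI is wider by 7.71 - 3.77 = 3.94.
Higher confidence requires a wider interval.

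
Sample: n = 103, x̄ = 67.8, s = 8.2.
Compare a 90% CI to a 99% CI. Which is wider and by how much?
99% CI is wider by 1.56

df = 102
90% CI: t* = 1.660, (66.46, 69.14), width = 2 · t* · s/√n = 2.68
99% CI: t* = 2.625, (65.68, 69.92), width = 2 · t* · s/√n = 4.24

The 99% CI is wider by 4.24 - 2.68 = 1.56.
Higher confidence requires a wider interval.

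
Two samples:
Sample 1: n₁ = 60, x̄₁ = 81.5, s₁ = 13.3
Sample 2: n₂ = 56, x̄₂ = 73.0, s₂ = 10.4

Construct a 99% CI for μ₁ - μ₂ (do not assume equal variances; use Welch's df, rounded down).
(2.71, 14.29)

Difference: x̄₁ - x̄₂ = 8.50
SE = √(s₁²/n₁ + s₂²/n₂) = √(13.3²/60 + 10.4²/56) = 2.2090
df = 110.67 → 110 (Welch–Satterthwaite, rounded down)
t* = 2.621

CI: 8.50 ± 2.621 · 2.2090 = 8.50 ± 5.79 = (2.71, 14.29)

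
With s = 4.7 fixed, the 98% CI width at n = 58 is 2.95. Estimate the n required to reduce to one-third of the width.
n ≈ 522

CI width ∝ 1/√n
To reduce width by factor 3, need √n to grow by 3 → need 3² = 9 times as many samples.

Current: n = 58, width = 2.95
New: n = 522, width ≈ 0.96

Width reduced by factor of 2.95/0.96 = 3.07.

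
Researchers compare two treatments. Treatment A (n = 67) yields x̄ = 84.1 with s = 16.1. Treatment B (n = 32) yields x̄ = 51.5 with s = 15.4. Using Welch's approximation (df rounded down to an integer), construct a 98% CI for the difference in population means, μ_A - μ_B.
(24.58, 40.62)

Difference: x̄₁ - x̄₂ = 32.60
SE = √(s₁²/n₁ + s₂²/n₂) = √(16.1²/67 + 15.4²/32) = 3.3586
df = 63.66 → 63 (Welch–Satterthwaite, rounded down)
t* = 2.387

CI: 32.60 ± 2.387 · 3.3586 = 32.60 ± 8.02 = (24.58, 40.62)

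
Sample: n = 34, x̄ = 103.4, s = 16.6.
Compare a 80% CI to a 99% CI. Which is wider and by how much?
99% CI is wider by 8.11

df = 33
80% CI: t* = 1.308, (99.68, 107.12), width = 2 · t* · s/√n = 7.45
99% CI: t* = 2.733, (95.62, 111.18), width = 2 · t* · s/√n = 15.56

The 99% CI is wider by 15.56 - 7.45 = 8.11.
Higher confidence requires a wider interval.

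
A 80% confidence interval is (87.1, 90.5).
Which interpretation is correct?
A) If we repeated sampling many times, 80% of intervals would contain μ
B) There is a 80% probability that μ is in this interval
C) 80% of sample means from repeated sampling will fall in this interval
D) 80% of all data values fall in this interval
A

A) Correct — this is the frequentist long-run coverage interpretation.
B) Wrong — μ is fixed; the randomness lives in the interval, not in μ.
C) Wrong — coverage applies to intervals containing μ, not to future x̄ values.
D) Wrong — a CI is about the parameter μ, not individual data values.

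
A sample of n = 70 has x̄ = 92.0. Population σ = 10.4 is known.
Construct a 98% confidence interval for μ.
(89.11, 94.89)

z-interval (σ known):
z* = 2.326 for 98% confidence

Margin of error = z* · σ/√n = 2.326 · 10.4/√70 = 2.89

CI: (92.0 - 2.89, 92.0 + 2.89) = (89.11, 94.89)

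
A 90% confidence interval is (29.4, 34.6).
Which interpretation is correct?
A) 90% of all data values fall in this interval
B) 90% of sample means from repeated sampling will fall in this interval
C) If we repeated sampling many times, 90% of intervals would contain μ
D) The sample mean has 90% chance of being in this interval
C

A) Wrong — a CI is about the parameter μ, not individual data values.
B) Wrong — coverage applies to intervals containing μ, not to future x̄ values.
C) Correct — this is the frequentist long-run coverage interpretation.
D) Wrong — x̄ is observed and sits in the interval by construction.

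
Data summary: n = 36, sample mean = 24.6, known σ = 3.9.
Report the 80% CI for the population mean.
(23.77, 25.43)

z-interval (σ known):
z* = 1.282 for 80% confidence

Margin of error = z* · σ/√n = 1.282 · 3.9/√36 = 0.83

CI: (24.6 - 0.83, 24.6 + 0.83) = (23.77, 25.43)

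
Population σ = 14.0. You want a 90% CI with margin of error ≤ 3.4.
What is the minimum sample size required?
n ≥ 46

For margin E ≤ 3.4:
n ≥ (z* · σ / E)²
n ≥ (1.645 · 14.0 / 3.4)²
n ≥ 45.88

Minimum n = 46 (rounding up)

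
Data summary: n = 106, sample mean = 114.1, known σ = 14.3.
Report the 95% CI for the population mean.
(111.38, 116.82)

z-interval (σ known):
z* = 1.960 for 95% confidence

Margin of error = z* · σ/√n = 1.960 · 14.3/√106 = 2.72

CI: (114.1 - 2.72, 114.1 + 2.72) = (111.38, 116.82)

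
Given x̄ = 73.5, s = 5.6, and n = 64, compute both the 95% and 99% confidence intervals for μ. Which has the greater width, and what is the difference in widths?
99% CI is wider by 0.92

df = 63
95% CI: t* = 1.998, (72.10, 74.90), width = 2 · t* · s/√n = 2.80
99% CI: t* = 2.656, (71.64, 75.36), width = 2 · t* · s/√n = 3.72

The 99% CI is wider by 3.72 - 2.80 = 0.92.
Higher confidence requires a wider interval.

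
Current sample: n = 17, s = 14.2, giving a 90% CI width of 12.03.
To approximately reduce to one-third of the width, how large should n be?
n ≈ 153

CI width ∝ 1/√n
To reduce width by factor 3, need √n to grow by 3 → need 3² = 9 times as many samples.

Current: n = 17, width = 12.03
New: n = 153, width ≈ 3.80

Width reduced by factor of 12.03/3.80 = 3.17.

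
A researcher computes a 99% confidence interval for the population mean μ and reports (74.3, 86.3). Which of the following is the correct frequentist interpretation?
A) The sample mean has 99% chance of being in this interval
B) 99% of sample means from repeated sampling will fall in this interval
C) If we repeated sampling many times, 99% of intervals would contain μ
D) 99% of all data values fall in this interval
C

A) Wrong — x̄ is observed and sits in the interval by construction.
B) Wrong — coverage applies to intervals containing μ, not to future x̄ values.
C) Correct — this is the frequentist long-run coverage interpretation.
D) Wrong — a CI is about the parameter μ, not individual data values.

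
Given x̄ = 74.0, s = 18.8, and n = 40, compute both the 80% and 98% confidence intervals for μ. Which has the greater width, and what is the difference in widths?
98% CI is wider by 6.67

df = 39
80% CI: t* = 1.304, (70.12, 77.88), width = 2 · t* · s/√n = 7.75
98% CI: t* = 2.426, (66.79, 81.21), width = 2 · t* · s/√n = 14.42

The 98% CI is wider by 14.42 - 7.75 = 6.67.
Higher confidence requires a wider interval.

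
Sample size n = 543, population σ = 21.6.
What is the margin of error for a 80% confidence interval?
Margin of error = 1.19

Margin of error = z* · σ/√n
= 1.282 · 21.6/√543
= 1.282 · 21.6/23.3024
= 1.19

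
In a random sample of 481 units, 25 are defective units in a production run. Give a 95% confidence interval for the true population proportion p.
(0.032, 0.072)

Proportion CI:
p̂ = 25/481 = 0.05198
SE = √(p̂(1-p̂)/n) = √(0.05198 · 0.94802 / 481) = 0.01012

z* = 1.960
Margin = z* · SE = 1.960 · 0.01012 = 0.0198

CI: 0.05198 ± 0.0198 = (0.032, 0.072)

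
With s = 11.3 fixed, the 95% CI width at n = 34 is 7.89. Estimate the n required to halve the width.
n ≈ 136

CI width ∝ 1/√n
To reduce width by factor 2, need √n to grow by 2 → need 2² = 4 times as many samples.

Current: n = 34, width = 7.89
New: n = 136, width ≈ 3.83

Width reduced by factor of 7.89/3.83 = 2.06.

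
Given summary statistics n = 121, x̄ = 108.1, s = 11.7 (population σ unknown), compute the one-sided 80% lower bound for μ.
μ ≥ 107.20

Lower bound (one-sided):
t* = 0.845 (one-sided for 80%)
Lower bound = x̄ - t* · s/√n = 108.1 - 0.845 · 11.7/√121 = 107.20

We are 80% confident that μ ≥ 107.20.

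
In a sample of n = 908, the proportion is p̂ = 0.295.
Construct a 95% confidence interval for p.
(0.265, 0.325)

Proportion CI:
SE = √(p̂(1-p̂)/n) = √(0.295 · 0.705 / 908) = 0.01513

z* = 1.960
Margin = z* · SE = 1.960 · 0.01513 = 0.0297

CI: 0.295 ± 0.0297 = (0.265, 0.325)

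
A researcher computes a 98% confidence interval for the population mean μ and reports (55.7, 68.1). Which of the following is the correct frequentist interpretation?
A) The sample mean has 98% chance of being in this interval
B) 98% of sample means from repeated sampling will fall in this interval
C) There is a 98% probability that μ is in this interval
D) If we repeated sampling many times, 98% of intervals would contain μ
D

A) Wrong — x̄ is observed and sits in the interval by construction.
B) Wrong — coverage applies to intervals containing μ, not to future x̄ values.
C) Wrong — μ is fixed; the randomness lives in the interval, not in μ.
D) Correct — this is the frequentist long-run coverage interpretation.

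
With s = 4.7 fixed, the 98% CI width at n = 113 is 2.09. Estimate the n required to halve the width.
n ≈ 452

CI width ∝ 1/√n
To reduce width by factor 2, need √n to grow by 2 → need 2² = 4 times as many samples.

Current: n = 113, width = 2.09
New: n = 452, width ≈ 1.03

Width reduced by factor of 2.09/1.03 = 2.03.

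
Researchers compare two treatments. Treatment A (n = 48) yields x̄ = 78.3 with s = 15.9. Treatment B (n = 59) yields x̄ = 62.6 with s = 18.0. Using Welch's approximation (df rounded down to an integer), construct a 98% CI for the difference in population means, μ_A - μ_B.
(7.95, 23.45)

Difference: x̄₁ - x̄₂ = 15.70
SE = √(s₁²/n₁ + s₂²/n₂) = √(15.9²/48 + 18.0²/59) = 3.2800
df = 104.26 → 104 (Welch–Satterthwaite, rounded down)
t* = 2.363

CI: 15.70 ± 2.363 · 3.2800 = 15.70 ± 7.75 = (7.95, 23.45)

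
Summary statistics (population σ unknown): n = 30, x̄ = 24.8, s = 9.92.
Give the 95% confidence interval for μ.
(21.10, 28.50)

t-interval (σ unknown):
df = n - 1 = 29
t* = 2.045 for 95% confidence

Margin of error = t* · s/√n = 2.045 · 9.92/√30 = 3.70

CI: (21.10, 28.50)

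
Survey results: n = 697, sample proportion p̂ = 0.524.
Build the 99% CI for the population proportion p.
(0.475, 0.573)

Proportion CI:
SE = √(p̂(1-p̂)/n) = √(0.524 · 0.476 / 697) = 0.01892

z* = 2.576
Margin = z* · SE = 2.576 · 0.01892 = 0.0487

CI: 0.524 ± 0.0487 = (0.475, 0.573)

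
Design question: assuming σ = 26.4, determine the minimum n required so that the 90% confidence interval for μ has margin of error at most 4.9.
n ≥ 79

For margin E ≤ 4.9:
n ≥ (z* · σ / E)²
n ≥ (1.645 · 26.4 / 4.9)²
n ≥ 78.55

Minimum n = 79 (rounding up)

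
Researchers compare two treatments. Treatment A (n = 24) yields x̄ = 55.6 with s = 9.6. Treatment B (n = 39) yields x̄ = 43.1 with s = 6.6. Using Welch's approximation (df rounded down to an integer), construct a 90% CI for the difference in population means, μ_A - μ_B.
(8.74, 16.26)

Difference: x̄₁ - x̄₂ = 12.50
SE = √(s₁²/n₁ + s₂²/n₂) = √(9.6²/24 + 6.6²/39) = 2.2264
df = 36.46 → 36 (Welch–Satterthwaite, rounded down)
t* = 1.688

CI: 12.50 ± 1.688 · 2.2264 = 12.50 ± 3.76 = (8.74, 16.26)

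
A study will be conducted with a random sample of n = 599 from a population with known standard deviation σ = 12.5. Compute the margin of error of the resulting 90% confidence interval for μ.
Margin of error = 0.84

Margin of error = z* · σ/√n
= 1.645 · 12.5/√599
= 1.645 · 12.5/24.4745
= 0.84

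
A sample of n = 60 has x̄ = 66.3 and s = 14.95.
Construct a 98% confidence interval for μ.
(61.69, 70.91)

t-interval (σ unknown):
df = n - 1 = 59
t* = 2.391 for 98% confidence

Margin of error = t* · s/√n = 2.391 · 14.95/√60 = 4.61

CI: (61.69, 70.91)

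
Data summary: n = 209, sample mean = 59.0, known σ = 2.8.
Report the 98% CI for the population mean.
(58.55, 59.45)

z-interval (σ known):
z* = 2.326 for 98% confidence

Margin of error = z* · σ/√n = 2.326 · 2.8/√209 = 0.45

CI: (59.0 - 0.45, 59.0 + 0.45) = (58.55, 59.45)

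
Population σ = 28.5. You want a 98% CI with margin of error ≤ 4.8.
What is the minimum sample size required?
n ≥ 191

For margin E ≤ 4.8:
n ≥ (z* · σ / E)²
n ≥ (2.326 · 28.5 / 4.8)²
n ≥ 190.73

Minimum n = 191 (rounding up)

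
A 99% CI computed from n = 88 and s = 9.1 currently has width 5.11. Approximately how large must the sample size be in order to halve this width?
n ≈ 352

CI width ∝ 1/√n
To reduce width by factor 2, need √n to grow by 2 → need 2² = 4 times as many samples.

Current: n = 88, width = 5.11
New: n = 352, width ≈ 2.51

Width reduced by factor of 5.11/2.51 = 2.04.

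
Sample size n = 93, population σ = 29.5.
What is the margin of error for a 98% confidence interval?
Margin of error = 7.12

Margin of error = z* · σ/√n
= 2.326 · 29.5/√93
= 2.326 · 29.5/9.6437
= 7.12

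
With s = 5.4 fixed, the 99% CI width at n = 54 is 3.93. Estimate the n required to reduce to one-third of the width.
n ≈ 486

CI width ∝ 1/√n
To reduce width by factor 3, need √n to grow by 3 → need 3² = 9 times as many samples.

Current: n = 54, width = 3.93
New: n = 486, width ≈ 1.27

Width reduced by factor of 3.93/1.27 = 3.09.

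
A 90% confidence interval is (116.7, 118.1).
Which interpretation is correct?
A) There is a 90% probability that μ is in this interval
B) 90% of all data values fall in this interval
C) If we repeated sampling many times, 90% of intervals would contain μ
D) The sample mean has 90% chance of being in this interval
C

A) Wrong — μ is fixed; the randomness lives in the interval, not in μ.
B) Wrong — a CI is about the parameter μ, not individual data values.
C) Correct — this is the frequentist long-run coverage interpretation.
D) Wrong — x̄ is observed and sits in the interval by construction.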